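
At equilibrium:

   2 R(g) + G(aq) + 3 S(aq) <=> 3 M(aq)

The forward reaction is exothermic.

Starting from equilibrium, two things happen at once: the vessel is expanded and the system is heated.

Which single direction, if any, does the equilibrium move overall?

Gas moles: reactants 2, products 0 (Δn_gas = -2). Expansion shifts the system toward the side with more moles of gas — to the left.
The forward reaction is exothermic. Raising T favours the endothermic direction — shift to the left.
All effects act in the same direction — net shift to the left.

left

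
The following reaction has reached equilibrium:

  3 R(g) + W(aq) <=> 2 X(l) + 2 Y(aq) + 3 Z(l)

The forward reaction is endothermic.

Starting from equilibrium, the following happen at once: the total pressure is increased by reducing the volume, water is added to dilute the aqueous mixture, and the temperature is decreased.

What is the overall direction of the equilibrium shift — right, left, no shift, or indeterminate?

Gas moles: reactants 3, products 0 (Δn_gas = -3). Compression shifts the system toward the side with fewer moles of gas — to the right.
Dilution lowers every aqueous concentration by the same factor. Δn_aq = 2 − 1 = +1, so the system shifts toward the side with more dissolved moles — to the right.
The forward reaction is endothermic. Lowering T favours the exothermic direction — shift to the left.
The individual effects push in opposite directions; without quantitative information the net direction cannot be determined.

cannot be determined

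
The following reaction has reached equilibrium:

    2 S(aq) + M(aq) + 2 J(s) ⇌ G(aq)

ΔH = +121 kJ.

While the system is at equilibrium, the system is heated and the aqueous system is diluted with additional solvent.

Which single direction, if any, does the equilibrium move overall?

The forward reaction is endothermic. Raising T favours the endothermic direction — shift to the right.
Dilution lowers every aqueous concentration by the same factor. Δn_aq = 1 − 3 = -2, so the system shifts toward the side with more dissolved moles — to the left.
The individual effects push in opposite directions; without quantitative information the net direction cannot be determined.

cannot be determined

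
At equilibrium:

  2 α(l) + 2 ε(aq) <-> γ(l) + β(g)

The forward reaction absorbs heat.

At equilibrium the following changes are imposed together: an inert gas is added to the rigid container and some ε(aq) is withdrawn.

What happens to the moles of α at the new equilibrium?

At constant volume, adding an inert gas leaves every reacting species' partial pressure unchanged, so Q is unchanged — no shift from this change.
Removing ε (aq), a reactant, drives the reaction to the left.
The net shift is to the left. α is a reactant, so its amount increases.

increases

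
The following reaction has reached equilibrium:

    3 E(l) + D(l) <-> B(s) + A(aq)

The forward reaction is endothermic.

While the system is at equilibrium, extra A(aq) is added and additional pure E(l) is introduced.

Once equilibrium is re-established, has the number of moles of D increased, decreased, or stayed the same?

increases

Adding A (aq), a product, drives the reaction to the left.
E is a pure liquid; its activity is 1 regardless of amount, so Q is unaffected — no shift from this change.
The net shift is to the left. D is a reactant, so its amount increases.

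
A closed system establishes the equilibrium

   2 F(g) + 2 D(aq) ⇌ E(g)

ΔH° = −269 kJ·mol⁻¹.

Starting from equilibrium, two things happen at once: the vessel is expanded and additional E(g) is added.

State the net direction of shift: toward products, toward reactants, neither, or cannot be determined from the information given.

Gas moles: reactants 2, products 1 (Δn_gas = -1). Expansion shifts the system toward the side with more moles of gas — to the left.
Adding E (g), a product, drives the reaction to the left.
All effects act in the same direction — net shift to the left.

left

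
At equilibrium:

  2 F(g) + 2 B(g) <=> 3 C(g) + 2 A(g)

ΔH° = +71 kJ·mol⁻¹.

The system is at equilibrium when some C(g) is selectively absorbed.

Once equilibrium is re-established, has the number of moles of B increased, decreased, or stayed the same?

Removing C (g), a product, drives the reaction to the right.
The net shift is to the right. B is a reactant, so its amount decreases.

decreases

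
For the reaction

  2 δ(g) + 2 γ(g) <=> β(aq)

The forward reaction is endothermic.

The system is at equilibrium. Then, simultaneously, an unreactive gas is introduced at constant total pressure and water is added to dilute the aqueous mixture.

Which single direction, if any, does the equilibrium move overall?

Adding inert gas at constant total pressure expands the volume and lowers every reacting partial pressure. With Δn_gas = 0 − 4 = -4, Q moves away from K toward the side with fewer gas moles, so the system shifts toward the side with more gas moles — to the left.
Dilution lowers every aqueous concentration by the same factor. Δn_aq = 1 − 0 = +1, so the system shifts toward the side with more dissolved moles — to the right.
The individual effects push in opposite directions; without quantitative information the net direction cannot be determined.

cannot be determined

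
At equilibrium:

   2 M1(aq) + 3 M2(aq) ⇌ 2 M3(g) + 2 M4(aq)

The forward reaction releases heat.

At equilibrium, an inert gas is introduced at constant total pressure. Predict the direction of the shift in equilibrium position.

right

Adding inert gas at constant total pressure expands the volume and lowers every reacting partial pressure. With Δn_gas = 2 − 0 = +2, Q moves away from K toward the side with fewer gas moles, so the system shifts toward the side with more gas moles — to the right.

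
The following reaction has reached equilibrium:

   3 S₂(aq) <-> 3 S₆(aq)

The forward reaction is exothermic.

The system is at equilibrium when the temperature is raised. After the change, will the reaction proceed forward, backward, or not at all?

left

The forward reaction is exothermic. Raising T favours the endothermic direction — shift to the left.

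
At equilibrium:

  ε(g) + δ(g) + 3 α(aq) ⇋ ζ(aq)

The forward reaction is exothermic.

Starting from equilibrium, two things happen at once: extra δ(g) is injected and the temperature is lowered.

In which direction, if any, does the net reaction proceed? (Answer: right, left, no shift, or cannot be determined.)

right

Adding δ (g), a reactant, drives the reaction to the right.
The forward reaction is exothermic. Lowering T favours the exothermic direction — shift to the right.
All effects act in the same direction — net shift to the right.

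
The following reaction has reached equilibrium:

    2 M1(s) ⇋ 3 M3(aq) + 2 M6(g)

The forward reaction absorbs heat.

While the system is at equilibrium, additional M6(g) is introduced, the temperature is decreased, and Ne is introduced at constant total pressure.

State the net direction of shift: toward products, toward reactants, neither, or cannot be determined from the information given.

Adding M6 (g), a product, drives the reaction to the left.
The forward reaction is endothermic. Lowering T favours the exothermic direction — shift to the left.
Adding inert gas at constant total pressure expands the volume and lowers every reacting partial pressure. With Δn_gas = 2 − 0 = +2, Q moves away from K toward the side with fewer gas moles, so the system shifts toward the side with more gas moles — to the right.
The individual effects push in opposite directions; without quantitative information the net direction cannot be determined.

cannot be determined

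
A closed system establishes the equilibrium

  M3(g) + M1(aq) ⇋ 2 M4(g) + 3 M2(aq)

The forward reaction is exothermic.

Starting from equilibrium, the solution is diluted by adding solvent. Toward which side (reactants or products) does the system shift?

Dilution lowers every aqueous concentration by the same factor. Δn_aq = 3 − 1 = +2, so the system shifts toward the side with more dissolved moles — to the right.

right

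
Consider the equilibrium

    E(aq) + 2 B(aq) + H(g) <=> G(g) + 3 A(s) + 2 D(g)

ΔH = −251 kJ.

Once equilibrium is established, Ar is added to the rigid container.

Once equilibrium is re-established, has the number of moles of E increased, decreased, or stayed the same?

At constant volume, adding an inert gas leaves every reacting species' partial pressure unchanged, so Q is unchanged — no shift from this change.
No net shift occurs, so the amount of E is unchanged.

unchanged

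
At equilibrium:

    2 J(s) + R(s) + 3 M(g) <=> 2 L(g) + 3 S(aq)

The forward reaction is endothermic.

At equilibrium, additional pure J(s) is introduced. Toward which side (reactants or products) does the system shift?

J is a pure solid; its activity is 1 regardless of amount, so Q is unaffected — no shift from this change.

no shift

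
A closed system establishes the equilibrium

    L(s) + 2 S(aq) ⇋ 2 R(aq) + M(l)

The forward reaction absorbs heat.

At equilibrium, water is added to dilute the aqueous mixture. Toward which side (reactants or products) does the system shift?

Dilution scales every aqueous concentration by the same factor. Δn_aq = 2 − 2 = 0, so Q is unchanged — no shift.

no shift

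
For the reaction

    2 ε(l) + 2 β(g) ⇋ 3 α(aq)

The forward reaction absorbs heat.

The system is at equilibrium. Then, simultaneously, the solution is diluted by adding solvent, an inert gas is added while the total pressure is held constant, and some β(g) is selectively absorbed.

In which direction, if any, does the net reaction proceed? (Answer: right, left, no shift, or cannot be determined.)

Dilution lowers every aqueous concentration by the same factor. Δn_aq = 3 − 0 = +3, so the system shifts toward the side with more dissolved moles — to the right.
Adding inert gas at constant total pressure expands the volume and lowers every reacting partial pressure. With Δn_gas = 0 − 2 = -2, Q moves away from K toward the side with fewer gas moles, so the system shifts toward the side with more gas moles — to the left.
Removing β (g), a reactant, drives the reaction to the left.
The individual effects push in opposite directions; without quantitative information the net direction cannot be determined.

cannot be determined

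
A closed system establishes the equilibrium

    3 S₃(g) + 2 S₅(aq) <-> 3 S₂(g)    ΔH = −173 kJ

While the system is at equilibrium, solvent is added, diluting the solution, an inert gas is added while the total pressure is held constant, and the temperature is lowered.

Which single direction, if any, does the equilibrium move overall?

cannot be determined

Dilution lowers every aqueous concentration by the same factor. Δn_aq = 0 − 2 = -2, so the system shifts toward the side with more dissolved moles — to the left.
Adding inert gas at constant total pressure expands the volume, scaling every reacting partial pressure by the same factor. Δn_gas = 3 − 3 = 0, so Q is unchanged — no shift.
The forward reaction is exothermic. Lowering T favours the exothermic direction — shift to the right.
The individual effects push in opposite directions; without quantitative information the net direction cannot be determined.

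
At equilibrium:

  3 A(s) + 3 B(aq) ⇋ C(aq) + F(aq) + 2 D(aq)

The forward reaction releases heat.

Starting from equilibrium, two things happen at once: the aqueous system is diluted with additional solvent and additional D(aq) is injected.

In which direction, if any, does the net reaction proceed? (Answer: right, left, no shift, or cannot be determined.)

Dilution lowers every aqueous concentration by the same factor. Δn_aq = 4 − 3 = +1, so the system shifts toward the side with more dissolved moles — to the right.
Adding D (aq), a product, drives the reaction to the left.
The individual effects push in opposite directions; without quantitative information the net direction cannot be determined.

cannot be determined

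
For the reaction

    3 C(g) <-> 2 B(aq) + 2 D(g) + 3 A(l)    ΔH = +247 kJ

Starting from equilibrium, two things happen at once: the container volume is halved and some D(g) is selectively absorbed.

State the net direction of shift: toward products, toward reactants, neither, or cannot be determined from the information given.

Gas moles: reactants 3, products 2 (Δn_gas = -1). Compression shifts the system toward the side with fewer moles of gas — to the right.
Removing D (g), a product, drives the reaction to the right.
All effects act in the same direction — net shift to the right.

right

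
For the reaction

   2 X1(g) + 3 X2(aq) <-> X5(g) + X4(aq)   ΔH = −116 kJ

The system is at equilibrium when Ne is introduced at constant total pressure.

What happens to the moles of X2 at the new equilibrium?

increases

Adding inert gas at constant total pressure expands the volume and lowers every reacting partial pressure. With Δn_gas = 1 − 2 = -1, Q moves away from K toward the side with fewer gas moles, so the system shifts toward the side with more gas moles — to the left.
The net shift is to the left. X2 is a reactant, so its amount increases.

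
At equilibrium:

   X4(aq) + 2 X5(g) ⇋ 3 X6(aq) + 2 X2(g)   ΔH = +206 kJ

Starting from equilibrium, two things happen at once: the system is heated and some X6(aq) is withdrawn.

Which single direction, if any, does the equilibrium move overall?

right

The forward reaction is endothermic. Raising T favours the endothermic direction — shift to the right.
Removing X6 (aq), a product, drives the reaction to the right.
All effects act in the same direction — net shift to the right.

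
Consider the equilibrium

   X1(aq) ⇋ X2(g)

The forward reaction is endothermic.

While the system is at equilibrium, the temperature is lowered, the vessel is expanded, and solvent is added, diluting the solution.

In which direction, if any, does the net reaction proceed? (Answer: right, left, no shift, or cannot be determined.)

cannot be determined

The forward reaction is endothermic. Lowering T favours the exothermic direction — shift to the left.
Gas moles: reactants 0, products 1 (Δn_gas = +1). Expansion shifts the system toward the side with more moles of gas — to the right.
Dilution lowers every aqueous concentration by the same factor. Δn_aq = 0 − 1 = -1, so the system shifts toward the side with more dissolved moles — to the left.
The individual effects push in opposite directions; without quantitative information the net direction cannot be determined.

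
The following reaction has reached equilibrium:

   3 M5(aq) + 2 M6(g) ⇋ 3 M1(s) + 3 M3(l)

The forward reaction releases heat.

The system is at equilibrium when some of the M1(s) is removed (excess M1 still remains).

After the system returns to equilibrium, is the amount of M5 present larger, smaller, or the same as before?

unchanged

M1 is a pure solid; its activity is 1 regardless of amount, so Q is unaffected — no shift from this change.
No net shift occurs, so the amount of M5 is unchanged.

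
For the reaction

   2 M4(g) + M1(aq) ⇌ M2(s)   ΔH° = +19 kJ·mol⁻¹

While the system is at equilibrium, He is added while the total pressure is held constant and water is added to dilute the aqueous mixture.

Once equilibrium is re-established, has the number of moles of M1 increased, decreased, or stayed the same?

increases

Adding inert gas at constant total pressure expands the volume and lowers every reacting partial pressure. With Δn_gas = 0 − 2 = -2, Q moves away from K toward the side with fewer gas moles, so the system shifts toward the side with more gas moles — to the left.
Dilution lowers every aqueous concentration by the same factor. Δn_aq = 0 − 1 = -1, so the system shifts toward the side with more dissolved moles — to the left.
The net shift is to the left. M1 is a reactant, so its amount increases.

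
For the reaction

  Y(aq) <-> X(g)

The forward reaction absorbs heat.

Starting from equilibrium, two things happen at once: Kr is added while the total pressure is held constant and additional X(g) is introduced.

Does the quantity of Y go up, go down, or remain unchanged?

cannot be determined

Adding inert gas at constant total pressure expands the volume and lowers every reacting partial pressure. With Δn_gas = 1 − 0 = +1, Q moves away from K toward the side with fewer gas moles, so the system shifts toward the side with more gas moles — to the right.
Adding X (g), a product, drives the reaction to the left.
The two effects oppose each other, so the net shift — and hence the change in Y — cannot be determined from the given information.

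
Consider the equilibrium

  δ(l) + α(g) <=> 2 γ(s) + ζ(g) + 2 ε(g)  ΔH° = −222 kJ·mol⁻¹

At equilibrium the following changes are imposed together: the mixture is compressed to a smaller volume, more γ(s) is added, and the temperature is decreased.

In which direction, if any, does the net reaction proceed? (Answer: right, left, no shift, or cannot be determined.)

Gas moles: reactants 1, products 3 (Δn_gas = +2). Compression shifts the system toward the side with fewer moles of gas — to the left.
γ is a pure solid; its activity is 1 regardless of amount, so Q is unaffected — no shift from this change.
The forward reaction is exothermic. Lowering T favours the exothermic direction — shift to the right.
The individual effects push in opposite directions; without quantitative information the net direction cannot be determined.

cannot be determined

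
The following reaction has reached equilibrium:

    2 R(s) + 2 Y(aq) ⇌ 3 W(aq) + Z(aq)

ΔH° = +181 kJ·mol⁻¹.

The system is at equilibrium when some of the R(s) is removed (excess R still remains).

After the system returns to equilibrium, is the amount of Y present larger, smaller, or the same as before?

R is a pure solid; its activity is 1 regardless of amount, so Q is unaffected — no shift from this change.
No net shift occurs, so the amount of Y is unchanged.

unchanged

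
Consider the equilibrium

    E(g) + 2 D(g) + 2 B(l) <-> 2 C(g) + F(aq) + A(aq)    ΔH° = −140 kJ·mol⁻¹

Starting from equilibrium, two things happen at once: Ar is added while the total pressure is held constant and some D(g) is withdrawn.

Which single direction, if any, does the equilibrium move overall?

Adding inert gas at constant total pressure expands the volume and lowers every reacting partial pressure. With Δn_gas = 2 − 3 = -1, Q moves away from K toward the side with fewer gas moles, so the system shifts toward the side with more gas moles — to the left.
Removing D (g), a reactant, drives the reaction to the left.
All effects act in the same direction — net shift to the left.

left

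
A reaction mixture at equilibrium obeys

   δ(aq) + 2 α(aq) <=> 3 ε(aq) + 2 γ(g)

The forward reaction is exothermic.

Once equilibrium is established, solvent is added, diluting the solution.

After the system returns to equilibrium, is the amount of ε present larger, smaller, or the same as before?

unchanged

Dilution scales every aqueous concentration by the same factor. Δn_aq = 3 − 3 = 0, so Q is unchanged — no shift.
No net shift occurs, so the amount of ε is unchanged.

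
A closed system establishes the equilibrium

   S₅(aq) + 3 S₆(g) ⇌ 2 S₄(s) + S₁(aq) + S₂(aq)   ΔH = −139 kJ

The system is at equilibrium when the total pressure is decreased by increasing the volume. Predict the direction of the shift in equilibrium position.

left

Gas moles: reactants 3, products 0 (Δn_gas = -3). Expansion shifts the system toward the side with more moles of gas — to the left.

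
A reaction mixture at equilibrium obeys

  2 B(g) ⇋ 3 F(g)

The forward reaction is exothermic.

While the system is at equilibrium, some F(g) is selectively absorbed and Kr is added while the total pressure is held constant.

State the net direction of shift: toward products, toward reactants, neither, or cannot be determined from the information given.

right

Removing F (g), a product, drives the reaction to the right.
Adding inert gas at constant total pressure expands the volume and lowers every reacting partial pressure. With Δn_gas = 3 − 2 = +1, Q moves away from K toward the side with fewer gas moles, so the system shifts toward the side with more gas moles — to the right.
All effects act in the same direction — net shift to the right.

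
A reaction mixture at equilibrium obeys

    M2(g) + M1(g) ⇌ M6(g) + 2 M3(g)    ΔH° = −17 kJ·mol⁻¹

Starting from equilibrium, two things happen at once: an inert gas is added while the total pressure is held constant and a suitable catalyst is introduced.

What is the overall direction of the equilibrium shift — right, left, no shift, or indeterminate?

Adding inert gas at constant total pressure expands the volume and lowers every reacting partial pressure. With Δn_gas = 3 − 2 = +1, Q moves away from K toward the side with fewer gas moles, so the system shifts toward the side with more gas moles — to the right.
A catalyst speeds both forward and reverse rates equally; it changes neither Q nor K — no shift from this change.
Only the nonzero effect(s) matter; the net shift is to the right.

right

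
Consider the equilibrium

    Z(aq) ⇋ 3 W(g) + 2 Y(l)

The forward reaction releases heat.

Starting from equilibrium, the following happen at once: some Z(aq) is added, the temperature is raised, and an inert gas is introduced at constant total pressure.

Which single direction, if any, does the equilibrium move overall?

Adding Z (aq), a reactant, drives the reaction to the right.
The forward reaction is exothermic. Raising T favours the endothermic direction — shift to the left.
Adding inert gas at constant total pressure expands the volume and lowers every reacting partial pressure. With Δn_gas = 3 − 0 = +3, Q moves away from K toward the side with fewer gas moles, so the system shifts toward the side with more gas moles — to the right.
The individual effects push in opposite directions; without quantitative information the net direction cannot be determined.

cannot be determined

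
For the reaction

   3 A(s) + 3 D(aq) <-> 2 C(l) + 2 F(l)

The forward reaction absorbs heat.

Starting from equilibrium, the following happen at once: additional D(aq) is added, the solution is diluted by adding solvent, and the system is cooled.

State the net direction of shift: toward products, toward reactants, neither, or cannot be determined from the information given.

cannot be determined

Adding D (aq), a reactant, drives the reaction to the right.
Dilution lowers every aqueous concentration by the same factor. Δn_aq = 0 − 3 = -3, so the system shifts toward the side with more dissolved moles — to the left.
The forward reaction is endothermic. Lowering T favours the exothermic direction — shift to the left.
The individual effects push in opposite directions; without quantitative information the net direction cannot be determined.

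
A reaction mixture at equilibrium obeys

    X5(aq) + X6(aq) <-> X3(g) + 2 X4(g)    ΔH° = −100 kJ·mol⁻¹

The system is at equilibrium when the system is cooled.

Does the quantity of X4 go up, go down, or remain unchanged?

The forward reaction is exothermic. Lowering T favours the exothermic direction — shift to the right.
The net shift is to the right. X4 is a product, so its amount increases.

increases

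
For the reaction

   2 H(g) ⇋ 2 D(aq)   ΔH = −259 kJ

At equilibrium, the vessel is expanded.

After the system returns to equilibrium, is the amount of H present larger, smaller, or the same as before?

Gas moles: reactants 2, products 0 (Δn_gas = -2). Expansion shifts the system toward the side with more moles of gas — to the left.
The net shift is to the left. H is a reactant, so its amount increases.

increases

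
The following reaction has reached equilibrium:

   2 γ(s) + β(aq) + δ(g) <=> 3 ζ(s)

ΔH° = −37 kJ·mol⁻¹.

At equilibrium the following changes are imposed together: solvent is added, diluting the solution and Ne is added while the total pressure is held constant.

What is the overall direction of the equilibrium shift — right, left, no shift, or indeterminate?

Dilution lowers every aqueous concentration by the same factor. Δn_aq = 0 − 1 = -1, so the system shifts toward the side with more dissolved moles — to the left.
Adding inert gas at constant total pressure expands the volume and lowers every reacting partial pressure. With Δn_gas = 0 − 1 = -1, Q moves away from K toward the side with fewer gas moles, so the system shifts toward the side with more gas moles — to the left.
All effects act in the same direction — net shift to the left.

left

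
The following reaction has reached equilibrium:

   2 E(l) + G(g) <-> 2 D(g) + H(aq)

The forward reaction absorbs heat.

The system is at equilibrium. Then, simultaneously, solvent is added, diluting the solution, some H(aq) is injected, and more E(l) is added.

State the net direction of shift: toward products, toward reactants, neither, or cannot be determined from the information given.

cannot be determined

Dilution lowers every aqueous concentration by the same factor. Δn_aq = 1 − 0 = +1, so the system shifts toward the side with more dissolved moles — to the right.
Adding H (aq), a product, drives the reaction to the left.
E is a pure liquid; its activity is 1 regardless of amount, so Q is unaffected — no shift from this change.
The individual effects push in opposite directions; without quantitative information the net direction cannot be determined.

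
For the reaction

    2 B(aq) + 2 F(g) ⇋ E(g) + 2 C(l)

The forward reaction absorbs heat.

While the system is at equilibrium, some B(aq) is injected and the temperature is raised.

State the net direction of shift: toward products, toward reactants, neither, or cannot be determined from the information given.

right

Adding B (aq), a reactant, drives the reaction to the right.
The forward reaction is endothermic. Raising T favours the endothermic direction — shift to the right.
All effects act in the same direction — net shift to the right.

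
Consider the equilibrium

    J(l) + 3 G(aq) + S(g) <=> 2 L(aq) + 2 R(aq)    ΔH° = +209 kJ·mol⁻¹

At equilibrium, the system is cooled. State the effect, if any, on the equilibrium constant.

K depends on temperature via the van 't Hoff relation. The forward reaction is endothermic, so lowering T decreases K.

decreases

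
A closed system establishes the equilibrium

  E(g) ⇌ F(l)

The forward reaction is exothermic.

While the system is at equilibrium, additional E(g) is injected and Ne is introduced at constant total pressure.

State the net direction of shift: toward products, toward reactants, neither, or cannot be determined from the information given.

cannot be determined

Adding E (g), a reactant, drives the reaction to the right.
Adding inert gas at constant total pressure expands the volume and lowers every reacting partial pressure. With Δn_gas = 0 − 1 = -1, Q moves away from K toward the side with fewer gas moles, so the system shifts toward the side with more gas moles — to the left.
The individual effects push in opposite directions; without quantitative information the net direction cannot be determined.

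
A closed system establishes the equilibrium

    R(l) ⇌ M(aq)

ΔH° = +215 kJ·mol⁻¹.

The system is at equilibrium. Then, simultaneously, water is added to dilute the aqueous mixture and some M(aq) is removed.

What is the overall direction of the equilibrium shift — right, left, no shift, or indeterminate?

right

Dilution lowers every aqueous concentration by the same factor. Δn_aq = 1 − 0 = +1, so the system shifts toward the side with more dissolved moles — to the right.
Removing M (aq), a product, drives the reaction to the right.
All effects act in the same direction — net shift to the right.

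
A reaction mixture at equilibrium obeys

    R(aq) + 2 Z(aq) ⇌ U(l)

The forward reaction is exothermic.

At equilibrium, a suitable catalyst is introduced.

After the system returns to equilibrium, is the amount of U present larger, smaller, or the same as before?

unchanged

A catalyst speeds both forward and reverse rates equally; it changes neither Q nor K — no shift from this change.
No net shift occurs, so the amount of U is unchanged.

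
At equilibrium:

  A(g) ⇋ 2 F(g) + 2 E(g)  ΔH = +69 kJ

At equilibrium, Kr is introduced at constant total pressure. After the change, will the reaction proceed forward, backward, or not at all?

right

Adding inert gas at constant total pressure expands the volume and lowers every reacting partial pressure. With Δn_gas = 4 − 1 = +3, Q moves away from K toward the side with fewer gas moles, so the system shifts toward the side with more gas moles — to the right.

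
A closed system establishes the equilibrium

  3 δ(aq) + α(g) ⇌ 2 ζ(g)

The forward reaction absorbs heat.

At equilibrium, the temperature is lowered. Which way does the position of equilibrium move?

left

The forward reaction is endothermic. Lowering T favours the exothermic direction — shift to the left.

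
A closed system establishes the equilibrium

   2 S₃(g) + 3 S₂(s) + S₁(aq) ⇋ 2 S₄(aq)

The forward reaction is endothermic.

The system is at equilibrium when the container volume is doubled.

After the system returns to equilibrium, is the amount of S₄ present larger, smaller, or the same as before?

Gas moles: reactants 2, products 0 (Δn_gas = -2). Expansion shifts the system toward the side with more moles of gas — to the left.
The net shift is to the left. S₄ is a product, so its amount decreases.

decreases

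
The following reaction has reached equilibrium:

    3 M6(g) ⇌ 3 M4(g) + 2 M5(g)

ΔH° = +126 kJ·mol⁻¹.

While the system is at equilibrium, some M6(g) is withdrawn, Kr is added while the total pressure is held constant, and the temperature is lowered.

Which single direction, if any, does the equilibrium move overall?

Removing M6 (g), a reactant, drives the reaction to the left.
Adding inert gas at constant total pressure expands the volume and lowers every reacting partial pressure. With Δn_gas = 5 − 3 = +2, Q moves away from K toward the side with fewer gas moles, so the system shifts toward the side with more gas moles — to the right.
The forward reaction is endothermic. Lowering T favours the exothermic direction — shift to the left.
The individual effects push in opposite directions; without quantitative information the net direction cannot be determined.

cannot be determined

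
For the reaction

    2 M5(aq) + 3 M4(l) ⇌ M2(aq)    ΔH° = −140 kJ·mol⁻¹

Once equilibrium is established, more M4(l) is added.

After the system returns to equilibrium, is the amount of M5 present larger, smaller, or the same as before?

M4 is a pure liquid; its activity is 1 regardless of amount, so Q is unaffected — no shift from this change.
No net shift occurs, so the amount of M5 is unchanged.

unchanged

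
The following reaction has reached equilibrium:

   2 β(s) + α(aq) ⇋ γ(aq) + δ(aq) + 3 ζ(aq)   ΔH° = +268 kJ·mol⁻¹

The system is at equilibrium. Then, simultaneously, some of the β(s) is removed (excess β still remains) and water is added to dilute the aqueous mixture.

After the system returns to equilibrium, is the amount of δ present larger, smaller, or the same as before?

β is a pure solid; its activity is 1 regardless of amount, so Q is unaffected — no shift from this change.
Dilution lowers every aqueous concentration by the same factor. Δn_aq = 5 − 1 = +4, so the system shifts toward the side with more dissolved moles — to the right.
The net shift is to the right. δ is a product, so its amount increases.

increases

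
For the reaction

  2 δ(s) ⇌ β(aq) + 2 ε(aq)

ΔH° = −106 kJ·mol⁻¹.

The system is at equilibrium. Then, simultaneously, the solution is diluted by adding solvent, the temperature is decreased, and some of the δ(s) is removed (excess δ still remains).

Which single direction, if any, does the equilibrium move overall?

Dilution lowers every aqueous concentration by the same factor. Δn_aq = 3 − 0 = +3, so the system shifts toward the side with more dissolved moles — to the right.
The forward reaction is exothermic. Lowering T favours the exothermic direction — shift to the right.
δ is a pure solid; its activity is 1 regardless of amount, so Q is unaffected — no shift from this change.
Only the nonzero effect(s) matter; the net shift is to the right.

right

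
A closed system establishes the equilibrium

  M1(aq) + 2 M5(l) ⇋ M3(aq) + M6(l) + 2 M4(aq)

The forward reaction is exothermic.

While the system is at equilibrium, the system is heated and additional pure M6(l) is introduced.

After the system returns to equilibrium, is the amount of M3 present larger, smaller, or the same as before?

The forward reaction is exothermic. Raising T favours the endothermic direction — shift to the left.
M6 is a pure liquid; its activity is 1 regardless of amount, so Q is unaffected — no shift from this change.
The net shift is to the left. M3 is a product, so its amount decreases.

decreases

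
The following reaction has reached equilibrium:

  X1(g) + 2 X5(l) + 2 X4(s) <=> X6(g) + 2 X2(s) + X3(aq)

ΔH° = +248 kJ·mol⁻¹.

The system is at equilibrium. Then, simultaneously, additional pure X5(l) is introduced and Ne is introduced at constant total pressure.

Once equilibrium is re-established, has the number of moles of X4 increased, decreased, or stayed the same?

X5 is a pure liquid; its activity is 1 regardless of amount, so Q is unaffected — no shift from this change.
Adding inert gas at constant total pressure expands the volume, scaling every reacting partial pressure by the same factor. Δn_gas = 1 − 1 = 0, so Q is unchanged — no shift.
No net shift occurs, so the amount of X4 is unchanged.

unchanged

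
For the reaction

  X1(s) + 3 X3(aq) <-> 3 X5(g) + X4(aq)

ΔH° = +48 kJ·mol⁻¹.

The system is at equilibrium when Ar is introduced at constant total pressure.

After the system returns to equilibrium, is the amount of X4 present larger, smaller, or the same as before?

Adding inert gas at constant total pressure expands the volume and lowers every reacting partial pressure. With Δn_gas = 3 − 0 = +3, Q moves away from K toward the side with fewer gas moles, so the system shifts toward the side with more gas moles — to the right.
The net shift is to the right. X4 is a product, so its amount increases.

increases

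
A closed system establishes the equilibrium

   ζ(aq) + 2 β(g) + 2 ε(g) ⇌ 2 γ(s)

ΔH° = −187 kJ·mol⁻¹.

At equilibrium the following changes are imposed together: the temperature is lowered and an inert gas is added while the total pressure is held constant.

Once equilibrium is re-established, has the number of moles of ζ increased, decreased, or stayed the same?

cannot be determined

The forward reaction is exothermic. Lowering T favours the exothermic direction — shift to the right.
Adding inert gas at constant total pressure expands the volume and lowers every reacting partial pressure. With Δn_gas = 0 − 4 = -4, Q moves away from K toward the side with fewer gas moles, so the system shifts toward the side with more gas moles — to the left.
The two effects oppose each other, so the net shift — and hence the change in ζ — cannot be determined from the given information.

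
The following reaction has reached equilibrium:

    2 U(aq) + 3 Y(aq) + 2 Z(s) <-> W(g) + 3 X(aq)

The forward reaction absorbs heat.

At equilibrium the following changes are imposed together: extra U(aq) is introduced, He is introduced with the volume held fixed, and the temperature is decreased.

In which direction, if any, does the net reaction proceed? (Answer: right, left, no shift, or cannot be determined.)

Adding U (aq), a reactant, drives the reaction to the right.
At constant volume, adding an inert gas leaves every reacting species' partial pressure unchanged, so Q is unchanged — no shift from this change.
The forward reaction is endothermic. Lowering T favours the exothermic direction — shift to the left.
The individual effects push in opposite directions; without quantitative information the net direction cannot be determined.

cannot be determined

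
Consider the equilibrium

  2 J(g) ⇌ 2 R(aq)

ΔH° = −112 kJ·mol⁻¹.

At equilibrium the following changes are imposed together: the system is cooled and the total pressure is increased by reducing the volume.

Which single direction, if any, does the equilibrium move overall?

The forward reaction is exothermic. Lowering T favours the exothermic direction — shift to the right.
Gas moles: reactants 2, products 0 (Δn_gas = -2). Compression shifts the system toward the side with fewer moles of gas — to the right.
All effects act in the same direction — net shift to the right.

right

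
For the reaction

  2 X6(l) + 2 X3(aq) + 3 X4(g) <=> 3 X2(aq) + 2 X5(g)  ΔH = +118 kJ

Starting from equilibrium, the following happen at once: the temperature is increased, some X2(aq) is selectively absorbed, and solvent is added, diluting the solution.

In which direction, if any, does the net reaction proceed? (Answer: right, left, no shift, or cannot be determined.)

right

The forward reaction is endothermic. Raising T favours the endothermic direction — shift to the right.
Removing X2 (aq), a product, drives the reaction to the right.
Dilution lowers every aqueous concentration by the same factor. Δn_aq = 3 − 2 = +1, so the system shifts toward the side with more dissolved moles — to the right.
All effects act in the same direction — net shift to the right.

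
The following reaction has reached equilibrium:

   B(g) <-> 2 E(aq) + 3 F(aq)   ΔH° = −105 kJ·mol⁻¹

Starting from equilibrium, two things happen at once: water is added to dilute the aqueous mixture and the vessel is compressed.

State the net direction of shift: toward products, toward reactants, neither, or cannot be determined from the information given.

Dilution lowers every aqueous concentration by the same factor. Δn_aq = 5 − 0 = +5, so the system shifts toward the side with more dissolved moles — to the right.
Gas moles: reactants 1, products 0 (Δn_gas = -1). Compression shifts the system toward the side with fewer moles of gas — to the right.
All effects act in the same direction — net shift to the right.

right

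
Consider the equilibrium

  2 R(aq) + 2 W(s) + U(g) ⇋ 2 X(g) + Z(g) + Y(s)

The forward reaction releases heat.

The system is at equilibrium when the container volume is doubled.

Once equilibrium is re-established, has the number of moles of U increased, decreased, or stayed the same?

Gas moles: reactants 1, products 3 (Δn_gas = +2). Expansion shifts the system toward the side with more moles of gas — to the right.
The net shift is to the right. U is a reactant, so its amount decreases.

decreases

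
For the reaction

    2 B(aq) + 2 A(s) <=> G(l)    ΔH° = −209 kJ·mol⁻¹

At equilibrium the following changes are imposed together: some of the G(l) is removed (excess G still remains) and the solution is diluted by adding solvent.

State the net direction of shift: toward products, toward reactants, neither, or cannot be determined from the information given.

G is a pure liquid; its activity is 1 regardless of amount, so Q is unaffected — no shift from this change.
Dilution lowers every aqueous concentration by the same factor. Δn_aq = 0 − 2 = -2, so the system shifts toward the side with more dissolved moles — to the left.
Only the nonzero effect(s) matter; the net shift is to the left.

left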